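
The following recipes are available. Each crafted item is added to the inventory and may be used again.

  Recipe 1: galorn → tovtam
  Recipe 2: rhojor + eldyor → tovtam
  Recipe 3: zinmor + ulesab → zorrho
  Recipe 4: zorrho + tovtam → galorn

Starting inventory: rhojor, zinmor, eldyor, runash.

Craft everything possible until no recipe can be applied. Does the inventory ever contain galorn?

No

galorn would need zorrho and tovtam (Recipe 4), but zorrho is never obtained.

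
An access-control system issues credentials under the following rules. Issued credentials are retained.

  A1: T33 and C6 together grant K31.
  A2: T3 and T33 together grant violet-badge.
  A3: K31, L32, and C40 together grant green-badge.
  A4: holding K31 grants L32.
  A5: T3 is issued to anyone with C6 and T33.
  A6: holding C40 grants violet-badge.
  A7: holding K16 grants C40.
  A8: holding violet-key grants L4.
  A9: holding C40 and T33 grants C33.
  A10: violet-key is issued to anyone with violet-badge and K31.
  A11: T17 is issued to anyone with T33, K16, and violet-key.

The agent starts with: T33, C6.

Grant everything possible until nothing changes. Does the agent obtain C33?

No

C33 would need C40 and T33 (A9), but C40 is never granted.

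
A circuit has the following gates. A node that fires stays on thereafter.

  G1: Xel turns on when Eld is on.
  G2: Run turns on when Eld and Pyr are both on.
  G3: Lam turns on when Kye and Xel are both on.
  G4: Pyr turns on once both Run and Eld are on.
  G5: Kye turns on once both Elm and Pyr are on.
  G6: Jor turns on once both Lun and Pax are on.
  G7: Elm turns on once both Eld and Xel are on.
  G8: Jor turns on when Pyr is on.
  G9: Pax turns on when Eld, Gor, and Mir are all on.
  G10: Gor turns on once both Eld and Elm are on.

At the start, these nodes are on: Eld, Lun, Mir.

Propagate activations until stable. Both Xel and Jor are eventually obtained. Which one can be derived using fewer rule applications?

Xel: G1: Eld on → Xel on. [1 rule application]
Jor: G1: Eld on → Xel on. Eld and Xel are on, so Elm turns on (G7). G10: Eld and Elm on → Gor on. G9: Eld, Gor, and Mir on → Pax on. G6: Lun and Pax on → Jor on. [5 rule applications]
Xel needs fewer.

Xel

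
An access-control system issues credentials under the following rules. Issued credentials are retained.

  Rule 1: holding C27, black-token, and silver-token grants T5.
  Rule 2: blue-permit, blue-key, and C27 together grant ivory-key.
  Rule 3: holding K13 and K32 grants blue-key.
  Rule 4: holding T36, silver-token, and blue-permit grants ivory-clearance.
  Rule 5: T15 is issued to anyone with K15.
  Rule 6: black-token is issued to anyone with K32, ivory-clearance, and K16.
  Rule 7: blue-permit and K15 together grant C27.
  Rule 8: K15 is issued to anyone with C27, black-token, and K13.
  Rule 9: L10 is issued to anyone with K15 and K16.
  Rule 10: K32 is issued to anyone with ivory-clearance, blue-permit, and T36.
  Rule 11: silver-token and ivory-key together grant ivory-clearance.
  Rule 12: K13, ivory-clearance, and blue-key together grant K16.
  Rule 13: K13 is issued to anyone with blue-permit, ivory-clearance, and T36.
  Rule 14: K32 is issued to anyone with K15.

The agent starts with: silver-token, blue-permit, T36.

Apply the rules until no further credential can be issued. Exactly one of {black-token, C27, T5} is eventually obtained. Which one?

Holding T36, silver-token, and blue-permit grants ivory-clearance (Rule 4).
Holding blue-permit, ivory-clearance, and T36 grants K13 (Rule 13).
Holding ivory-clearance, blue-permit, and T36 grants K32 (Rule 10).
Holding K13 and K32 grants blue-key (Rule 3).
Holding K13, ivory-clearance, and blue-key grants K16 (Rule 12).
Holding K32, ivory-clearance, and K16 grants black-token (Rule 6).
T5 would need C27, black-token, and silver-token (Rule 1), but C27 is never granted. C27 would need blue-permit and K15 (Rule 7), but K15 is never granted.

black-token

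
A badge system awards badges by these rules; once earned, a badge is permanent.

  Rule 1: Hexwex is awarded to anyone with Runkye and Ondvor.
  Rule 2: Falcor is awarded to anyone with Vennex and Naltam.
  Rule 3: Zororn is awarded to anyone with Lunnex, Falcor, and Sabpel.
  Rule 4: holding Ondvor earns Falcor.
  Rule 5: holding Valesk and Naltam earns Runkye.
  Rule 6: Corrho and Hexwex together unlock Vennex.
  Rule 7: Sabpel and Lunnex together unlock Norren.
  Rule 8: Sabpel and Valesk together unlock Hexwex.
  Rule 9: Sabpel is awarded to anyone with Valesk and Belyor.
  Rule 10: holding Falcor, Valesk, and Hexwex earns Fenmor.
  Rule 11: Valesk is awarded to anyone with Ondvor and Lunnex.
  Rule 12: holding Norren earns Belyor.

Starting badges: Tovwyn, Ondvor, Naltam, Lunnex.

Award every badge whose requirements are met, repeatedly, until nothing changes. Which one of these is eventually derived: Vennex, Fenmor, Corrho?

Fenmor

With Ondvor, Falcor is earned (Rule 4).
With Ondvor and Lunnex, Valesk is earned (Rule 11).
With Valesk and Naltam, Runkye is earned (Rule 5).
With Runkye and Ondvor, Hexwex is earned (Rule 1).
With Falcor, Valesk, and Hexwex, Fenmor is earned (Rule 10).
Vennex would need Corrho and Hexwex (Rule 6), but Corrho is never earned. No rule produces Corrho, and it is not given.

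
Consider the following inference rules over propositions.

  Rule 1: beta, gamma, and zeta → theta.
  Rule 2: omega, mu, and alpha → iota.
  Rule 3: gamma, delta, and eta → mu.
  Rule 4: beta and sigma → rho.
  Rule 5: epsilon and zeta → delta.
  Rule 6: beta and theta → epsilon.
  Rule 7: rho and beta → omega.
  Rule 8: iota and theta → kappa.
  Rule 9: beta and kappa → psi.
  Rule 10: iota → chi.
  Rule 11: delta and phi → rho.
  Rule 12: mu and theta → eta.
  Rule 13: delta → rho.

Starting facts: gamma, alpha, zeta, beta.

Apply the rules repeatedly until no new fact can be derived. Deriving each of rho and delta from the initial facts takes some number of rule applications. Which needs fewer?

delta: From beta, gamma, and zeta, Rule 1 gives theta. From beta and theta, Rule 6 gives epsilon. From epsilon and zeta, Rule 5 gives delta. [3 rule applications]
rho: beta, gamma, and zeta hold, so theta follows (Rule 1). From beta and theta, Rule 6 gives epsilon. From epsilon and zeta, Rule 5 gives delta. delta holds, so rho follows (Rule 13). [4 rule applications]
delta needs fewer.

delta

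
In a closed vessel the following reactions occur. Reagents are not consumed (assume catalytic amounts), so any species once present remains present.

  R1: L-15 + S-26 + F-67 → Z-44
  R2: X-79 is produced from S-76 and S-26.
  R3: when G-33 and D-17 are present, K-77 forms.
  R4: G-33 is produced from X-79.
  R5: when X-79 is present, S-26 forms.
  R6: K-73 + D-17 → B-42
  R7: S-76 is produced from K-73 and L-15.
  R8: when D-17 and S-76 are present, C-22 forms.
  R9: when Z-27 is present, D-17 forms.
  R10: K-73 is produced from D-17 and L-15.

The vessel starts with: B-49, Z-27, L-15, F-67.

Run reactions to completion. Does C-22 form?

Yes

Z-27 present → D-17 forms (R9).
D-17 and L-15 present → K-73 forms (R10).
K-73 and L-15 present → S-76 forms (R7).
D-17 and S-76 present → C-22 forms (R8).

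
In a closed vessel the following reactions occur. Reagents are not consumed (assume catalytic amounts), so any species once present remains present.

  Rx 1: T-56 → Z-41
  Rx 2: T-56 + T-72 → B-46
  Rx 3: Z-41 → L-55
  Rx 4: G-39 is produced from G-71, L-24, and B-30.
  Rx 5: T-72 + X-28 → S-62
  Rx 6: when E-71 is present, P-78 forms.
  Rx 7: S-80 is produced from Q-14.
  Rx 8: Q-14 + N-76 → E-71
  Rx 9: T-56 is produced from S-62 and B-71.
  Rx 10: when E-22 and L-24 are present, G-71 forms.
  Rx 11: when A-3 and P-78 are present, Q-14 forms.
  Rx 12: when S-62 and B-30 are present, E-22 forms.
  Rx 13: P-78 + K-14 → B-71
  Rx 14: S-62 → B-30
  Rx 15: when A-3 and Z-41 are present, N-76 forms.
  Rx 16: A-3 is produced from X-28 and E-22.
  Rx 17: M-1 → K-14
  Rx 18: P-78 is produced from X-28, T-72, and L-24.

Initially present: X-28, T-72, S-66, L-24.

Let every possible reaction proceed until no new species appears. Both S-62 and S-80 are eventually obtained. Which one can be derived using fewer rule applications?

S-62: T-72 and X-28 present → S-62 forms (Rx 5). [1 rule application]
S-80: T-72 and X-28 present → S-62 forms (Rx 5). X-28, T-72, and L-24 present → P-78 forms (Rx 18). S-62 present → B-30 forms (Rx 14). S-62 and B-30 present → E-22 forms (Rx 12). X-28 and E-22 present → A-3 forms (Rx 16). A-3 and P-78 present → Q-14 forms (Rx 11). Q-14 present → S-80 forms (Rx 7). [7 rule applications]
S-62 needs fewer.

S-62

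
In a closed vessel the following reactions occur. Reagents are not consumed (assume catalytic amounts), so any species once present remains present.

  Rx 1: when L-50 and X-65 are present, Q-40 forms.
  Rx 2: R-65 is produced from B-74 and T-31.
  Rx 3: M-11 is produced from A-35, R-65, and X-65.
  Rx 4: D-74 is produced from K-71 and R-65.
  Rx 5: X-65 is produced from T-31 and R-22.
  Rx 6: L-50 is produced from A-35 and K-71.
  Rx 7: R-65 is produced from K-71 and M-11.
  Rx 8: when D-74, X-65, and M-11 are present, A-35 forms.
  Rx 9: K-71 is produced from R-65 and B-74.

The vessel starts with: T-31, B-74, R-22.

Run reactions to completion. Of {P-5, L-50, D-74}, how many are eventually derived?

1

B-74 and T-31 present → R-65 forms (Rx 2).
R-65 and B-74 present → K-71 forms (Rx 9).
K-71 and R-65 present → D-74 forms (Rx 4).
No rule produces P-5, and it is not given.
L-50 would need A-35 and K-71 (Rx 6), but A-35 never forms.
D-74: reached.
Reached: D-74 — 1 of the 3.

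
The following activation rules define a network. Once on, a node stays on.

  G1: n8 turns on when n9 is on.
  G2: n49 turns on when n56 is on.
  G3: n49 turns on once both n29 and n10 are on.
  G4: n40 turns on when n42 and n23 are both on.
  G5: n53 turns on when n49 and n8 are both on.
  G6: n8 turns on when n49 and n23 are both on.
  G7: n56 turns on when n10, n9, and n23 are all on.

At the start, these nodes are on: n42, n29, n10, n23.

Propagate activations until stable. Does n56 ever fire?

n56 would need n10, n9, and n23 (G7), but n9 never turns on.

No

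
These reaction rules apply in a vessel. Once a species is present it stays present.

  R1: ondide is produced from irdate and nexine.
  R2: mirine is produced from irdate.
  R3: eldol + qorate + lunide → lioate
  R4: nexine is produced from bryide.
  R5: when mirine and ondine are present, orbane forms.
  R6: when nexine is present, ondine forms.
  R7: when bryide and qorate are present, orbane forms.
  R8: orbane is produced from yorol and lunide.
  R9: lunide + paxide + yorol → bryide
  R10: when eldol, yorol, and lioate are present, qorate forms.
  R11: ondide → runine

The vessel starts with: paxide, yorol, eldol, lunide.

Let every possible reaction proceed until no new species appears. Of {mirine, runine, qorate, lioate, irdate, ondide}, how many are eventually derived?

mirine would need irdate (R2), but irdate never forms.
runine would need ondide (R11), but ondide never forms.
qorate would need eldol, yorol, and lioate (R10), but lioate never forms.
lioate would need eldol, qorate, and lunide (R3), but qorate never forms.
No rule produces irdate, and it is not given.
ondide would need irdate and nexine (R1), but irdate never forms.
None of the 6 are reached.

0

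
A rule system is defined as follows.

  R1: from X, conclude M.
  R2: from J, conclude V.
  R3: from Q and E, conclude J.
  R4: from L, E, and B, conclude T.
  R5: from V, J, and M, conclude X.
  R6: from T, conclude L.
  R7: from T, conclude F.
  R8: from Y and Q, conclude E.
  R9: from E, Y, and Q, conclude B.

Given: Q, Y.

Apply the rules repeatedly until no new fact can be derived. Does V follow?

Yes

Y and Q hold, so E follows (R8).
From Q and E, R3 gives J.
From J, R2 gives V.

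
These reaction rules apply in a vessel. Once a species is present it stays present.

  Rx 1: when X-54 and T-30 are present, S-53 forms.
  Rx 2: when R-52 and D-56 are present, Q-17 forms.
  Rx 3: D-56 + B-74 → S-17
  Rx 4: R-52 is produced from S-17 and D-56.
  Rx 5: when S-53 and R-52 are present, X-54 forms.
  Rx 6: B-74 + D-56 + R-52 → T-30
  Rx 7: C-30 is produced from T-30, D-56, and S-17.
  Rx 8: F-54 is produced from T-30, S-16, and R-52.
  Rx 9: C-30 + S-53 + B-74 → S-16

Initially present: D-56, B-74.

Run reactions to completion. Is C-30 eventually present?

Yes

D-56 and B-74 present → S-17 forms (Rx 3).
S-17 and D-56 present → R-52 forms (Rx 4).
B-74, D-56, and R-52 present → T-30 forms (Rx 6).
T-30, D-56, and S-17 present → C-30 forms (Rx 7).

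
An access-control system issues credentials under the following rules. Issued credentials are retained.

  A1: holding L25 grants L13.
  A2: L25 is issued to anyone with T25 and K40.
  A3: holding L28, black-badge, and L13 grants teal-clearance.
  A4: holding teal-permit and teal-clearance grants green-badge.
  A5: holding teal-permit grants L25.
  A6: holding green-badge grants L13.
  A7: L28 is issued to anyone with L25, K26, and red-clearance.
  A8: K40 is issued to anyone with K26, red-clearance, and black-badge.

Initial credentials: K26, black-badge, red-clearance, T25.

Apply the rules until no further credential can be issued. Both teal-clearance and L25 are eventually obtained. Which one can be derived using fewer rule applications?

L25: Holding K26, red-clearance, and black-badge grants K40 (A8). Holding T25 and K40 grants L25 (A2). [2 rule applications]
teal-clearance: Holding K26, red-clearance, and black-badge grants K40 (A8). Holding T25 and K40 grants L25 (A2). Holding L25 grants L13 (A1). Holding L25, K26, and red-clearance grants L28 (A7). Holding L28, black-badge, and L13 grants teal-clearance (A3). [5 rule applications]
L25 needs fewer.

L25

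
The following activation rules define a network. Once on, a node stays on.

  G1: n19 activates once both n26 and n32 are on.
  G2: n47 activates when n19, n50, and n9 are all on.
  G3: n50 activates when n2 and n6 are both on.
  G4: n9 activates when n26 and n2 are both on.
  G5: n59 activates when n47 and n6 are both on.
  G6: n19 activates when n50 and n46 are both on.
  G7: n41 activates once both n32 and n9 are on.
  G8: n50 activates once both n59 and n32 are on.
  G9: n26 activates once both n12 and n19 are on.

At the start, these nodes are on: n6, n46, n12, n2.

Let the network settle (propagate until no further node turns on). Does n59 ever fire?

Yes

n2 and n6 are on, so n50 activates (G3).
G6: n50 and n46 on → n19 on.
n12 and n19 are on, so n26 activates (G9).
G4: n26 and n2 on → n9 on.
G2: n19, n50, and n9 on → n47 on.
G5: n47 and n6 on → n59 on.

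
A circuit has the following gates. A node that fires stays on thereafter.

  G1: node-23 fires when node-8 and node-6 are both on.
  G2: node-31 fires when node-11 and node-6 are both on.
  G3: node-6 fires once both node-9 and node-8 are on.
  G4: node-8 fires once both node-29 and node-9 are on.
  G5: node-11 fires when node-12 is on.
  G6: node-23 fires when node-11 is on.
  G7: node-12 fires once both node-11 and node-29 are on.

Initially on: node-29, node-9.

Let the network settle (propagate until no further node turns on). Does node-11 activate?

node-11 would need node-12 (G5), but node-12 never turns on.

No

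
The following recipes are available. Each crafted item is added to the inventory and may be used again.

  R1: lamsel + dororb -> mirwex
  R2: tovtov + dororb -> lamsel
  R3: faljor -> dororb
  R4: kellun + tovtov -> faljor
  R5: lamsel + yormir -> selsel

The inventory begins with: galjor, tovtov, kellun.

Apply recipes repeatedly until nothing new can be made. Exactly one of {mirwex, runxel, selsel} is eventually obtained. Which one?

kellun + tovtov -> faljor (R4).
Using R3, faljor makes dororb.
tovtov + dororb -> lamsel (R2).
lamsel + dororb -> mirwex (R1).
selsel would need lamsel and yormir (R5), but yormir is never obtained. No rule produces runxel, and it is not given.

mirwex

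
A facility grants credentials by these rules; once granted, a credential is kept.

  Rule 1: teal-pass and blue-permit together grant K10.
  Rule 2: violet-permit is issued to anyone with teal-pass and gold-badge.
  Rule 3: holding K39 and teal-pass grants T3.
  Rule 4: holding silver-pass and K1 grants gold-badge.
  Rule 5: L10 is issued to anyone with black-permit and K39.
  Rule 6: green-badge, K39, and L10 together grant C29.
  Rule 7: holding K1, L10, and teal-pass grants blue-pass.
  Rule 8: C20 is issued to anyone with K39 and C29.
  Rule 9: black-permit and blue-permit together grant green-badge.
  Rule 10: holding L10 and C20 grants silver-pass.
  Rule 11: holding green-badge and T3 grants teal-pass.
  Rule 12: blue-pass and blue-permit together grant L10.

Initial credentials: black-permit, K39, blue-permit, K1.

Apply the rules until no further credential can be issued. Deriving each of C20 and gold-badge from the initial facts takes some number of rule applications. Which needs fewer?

C20: Holding black-permit and blue-permit grants green-badge (Rule 9). Holding black-permit and K39 grants L10 (Rule 5). Holding green-badge, K39, and L10 grants C29 (Rule 6). Holding K39 and C29 grants C20 (Rule 8). [4 rule applications]
gold-badge: Holding black-permit and blue-permit grants green-badge (Rule 9). Holding black-permit and K39 grants L10 (Rule 5). Holding green-badge, K39, and L10 grants C29 (Rule 6). Holding K39 and C29 grants C20 (Rule 8). Holding L10 and C20 grants silver-pass (Rule 10). Holding silver-pass and K1 grants gold-badge (Rule 4). [6 rule applications]
C20 needs fewer.

C20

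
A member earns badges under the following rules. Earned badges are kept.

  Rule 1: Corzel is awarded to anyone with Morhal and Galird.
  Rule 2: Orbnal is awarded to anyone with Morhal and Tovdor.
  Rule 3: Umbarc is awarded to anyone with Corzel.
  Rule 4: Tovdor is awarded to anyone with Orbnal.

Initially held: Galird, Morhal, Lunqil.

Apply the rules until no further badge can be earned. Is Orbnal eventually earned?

No

Orbnal would need Morhal and Tovdor (Rule 2), but Tovdor is never earned.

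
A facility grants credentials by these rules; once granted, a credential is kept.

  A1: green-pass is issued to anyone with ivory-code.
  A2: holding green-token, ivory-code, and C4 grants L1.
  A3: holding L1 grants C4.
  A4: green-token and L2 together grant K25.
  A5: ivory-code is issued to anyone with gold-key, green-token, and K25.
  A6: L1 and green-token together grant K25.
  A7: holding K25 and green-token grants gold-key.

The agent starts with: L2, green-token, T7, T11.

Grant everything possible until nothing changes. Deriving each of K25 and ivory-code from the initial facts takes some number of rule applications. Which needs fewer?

K25: Holding green-token and L2 grants K25 (A4). [1 rule application]
ivory-code: Holding green-token and L2 grants K25 (A4). Holding K25 and green-token grants gold-key (A7). Holding gold-key, green-token, and K25 grants ivory-code (A5). [3 rule applications]
K25 needs fewer.

K25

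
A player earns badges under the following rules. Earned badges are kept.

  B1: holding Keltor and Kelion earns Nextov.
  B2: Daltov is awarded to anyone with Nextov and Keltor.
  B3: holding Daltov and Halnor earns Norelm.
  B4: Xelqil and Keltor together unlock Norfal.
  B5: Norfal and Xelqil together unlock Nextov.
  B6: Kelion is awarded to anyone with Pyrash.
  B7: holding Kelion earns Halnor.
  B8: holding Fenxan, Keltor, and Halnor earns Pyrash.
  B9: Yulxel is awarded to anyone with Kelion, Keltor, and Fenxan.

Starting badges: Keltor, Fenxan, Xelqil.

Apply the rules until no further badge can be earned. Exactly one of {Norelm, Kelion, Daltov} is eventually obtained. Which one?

With Xelqil and Keltor, Norfal is earned (B4).
With Norfal and Xelqil, Nextov is earned (B5).
With Nextov and Keltor, Daltov is earned (B2).
Kelion would need Pyrash (B6), but Pyrash is never earned. Norelm would need Daltov and Halnor (B3), but Halnor is never earned.

Daltov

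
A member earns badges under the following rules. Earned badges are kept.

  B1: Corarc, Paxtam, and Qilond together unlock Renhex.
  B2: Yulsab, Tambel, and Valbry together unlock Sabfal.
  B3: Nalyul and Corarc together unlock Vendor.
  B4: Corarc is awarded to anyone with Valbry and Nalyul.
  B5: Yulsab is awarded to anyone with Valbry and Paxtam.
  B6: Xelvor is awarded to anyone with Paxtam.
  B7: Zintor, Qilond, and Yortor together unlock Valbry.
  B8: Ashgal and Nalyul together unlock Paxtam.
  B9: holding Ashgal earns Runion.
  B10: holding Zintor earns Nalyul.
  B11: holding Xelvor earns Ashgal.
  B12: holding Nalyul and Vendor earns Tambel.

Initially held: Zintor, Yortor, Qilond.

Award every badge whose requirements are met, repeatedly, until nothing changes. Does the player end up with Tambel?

Yes

With Zintor, Qilond, and Yortor, Valbry is earned (B7).
With Zintor, Nalyul is earned (B10).
With Valbry and Nalyul, Corarc is earned (B4).
With Nalyul and Corarc, Vendor is earned (B3).
With Nalyul and Vendor, Tambel is earned (B12).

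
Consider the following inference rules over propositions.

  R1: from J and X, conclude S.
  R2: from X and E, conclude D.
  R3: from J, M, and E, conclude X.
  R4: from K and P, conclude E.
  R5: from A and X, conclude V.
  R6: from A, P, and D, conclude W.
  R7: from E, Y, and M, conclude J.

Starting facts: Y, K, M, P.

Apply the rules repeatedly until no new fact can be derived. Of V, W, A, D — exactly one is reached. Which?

D

K and P hold, so E follows (R4).
E, Y, and M hold, so J follows (R7).
J, M, and E hold, so X follows (R3).
X and E hold, so D follows (R2).
V would need A and X (R5), but A is never established. No rule produces A, and it is not given. W would need A, P, and D (R6), but A is never established.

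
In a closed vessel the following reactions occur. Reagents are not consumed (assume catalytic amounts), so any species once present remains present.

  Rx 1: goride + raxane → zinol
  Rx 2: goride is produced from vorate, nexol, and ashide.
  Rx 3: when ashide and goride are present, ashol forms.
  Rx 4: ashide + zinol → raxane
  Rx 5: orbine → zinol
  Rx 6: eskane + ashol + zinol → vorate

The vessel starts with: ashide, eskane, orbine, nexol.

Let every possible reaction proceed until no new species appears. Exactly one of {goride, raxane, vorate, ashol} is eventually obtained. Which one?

raxane

orbine present → zinol forms (Rx 5).
ashide and zinol present → raxane forms (Rx 4).
vorate would need eskane, ashol, and zinol (Rx 6), but ashol never forms. goride would need vorate, nexol, and ashide (Rx 2), but vorate never forms. ashol would need ashide and goride (Rx 3), but goride never forms.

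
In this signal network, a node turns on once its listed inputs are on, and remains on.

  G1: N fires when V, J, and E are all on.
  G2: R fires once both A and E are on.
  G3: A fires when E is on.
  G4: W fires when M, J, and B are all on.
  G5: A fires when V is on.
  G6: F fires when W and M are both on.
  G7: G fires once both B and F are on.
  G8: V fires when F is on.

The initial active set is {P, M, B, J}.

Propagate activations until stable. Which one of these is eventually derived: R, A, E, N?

M, J, and B are on, so W fires (G4).
W and M are on, so F fires (G6).
G8: F on → V on.
V is on, so A fires (G5).
R would need A and E (G2), but E never turns on. No rule produces E, and it is not given. N would need V, J, and E (G1), but E never turns on.

A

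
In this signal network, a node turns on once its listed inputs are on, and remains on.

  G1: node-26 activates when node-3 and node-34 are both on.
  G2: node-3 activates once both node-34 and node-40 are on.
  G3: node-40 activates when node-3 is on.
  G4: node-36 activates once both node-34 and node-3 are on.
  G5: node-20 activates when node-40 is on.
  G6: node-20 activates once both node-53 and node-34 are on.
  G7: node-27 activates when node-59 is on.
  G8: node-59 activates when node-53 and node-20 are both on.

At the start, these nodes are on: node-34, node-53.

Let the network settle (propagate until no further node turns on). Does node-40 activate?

No

node-40 would need node-3 (G3), but node-3 never turns on.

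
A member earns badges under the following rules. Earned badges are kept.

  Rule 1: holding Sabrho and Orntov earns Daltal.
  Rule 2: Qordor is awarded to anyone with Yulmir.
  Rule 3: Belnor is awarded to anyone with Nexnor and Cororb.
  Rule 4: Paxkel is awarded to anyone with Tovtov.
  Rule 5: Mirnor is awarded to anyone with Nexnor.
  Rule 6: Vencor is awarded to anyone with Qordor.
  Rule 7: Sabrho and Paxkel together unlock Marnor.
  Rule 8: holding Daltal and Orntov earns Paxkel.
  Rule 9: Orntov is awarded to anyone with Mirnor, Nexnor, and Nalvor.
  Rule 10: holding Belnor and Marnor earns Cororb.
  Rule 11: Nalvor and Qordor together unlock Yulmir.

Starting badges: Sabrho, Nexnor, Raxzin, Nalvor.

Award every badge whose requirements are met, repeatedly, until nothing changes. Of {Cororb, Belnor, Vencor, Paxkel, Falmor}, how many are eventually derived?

With Nexnor, Mirnor is earned (Rule 5).
With Mirnor, Nexnor, and Nalvor, Orntov is earned (Rule 9).
With Sabrho and Orntov, Daltal is earned (Rule 1).
With Daltal and Orntov, Paxkel is earned (Rule 8).
Cororb would need Belnor and Marnor (Rule 10), but Belnor is never earned.
Belnor would need Nexnor and Cororb (Rule 3), but Cororb is never earned.
Vencor would need Qordor (Rule 6), but Qordor is never earned.
Paxkel: reached.
No rule produces Falmor, and it is not given.
Reached: Paxkel — 1 of the 5.

1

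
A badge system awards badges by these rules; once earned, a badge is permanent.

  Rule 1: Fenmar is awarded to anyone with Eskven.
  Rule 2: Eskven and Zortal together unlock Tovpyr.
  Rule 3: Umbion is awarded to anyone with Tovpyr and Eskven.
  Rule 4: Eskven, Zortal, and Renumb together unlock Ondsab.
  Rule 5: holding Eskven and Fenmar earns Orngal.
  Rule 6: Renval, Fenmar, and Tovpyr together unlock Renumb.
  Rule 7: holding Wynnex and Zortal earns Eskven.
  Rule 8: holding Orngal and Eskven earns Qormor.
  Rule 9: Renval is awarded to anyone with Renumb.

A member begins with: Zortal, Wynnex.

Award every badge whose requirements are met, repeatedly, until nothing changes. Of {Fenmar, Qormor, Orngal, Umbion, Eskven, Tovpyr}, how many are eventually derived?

With Wynnex and Zortal, Eskven is earned (Rule 7).
With Eskven and Zortal, Tovpyr is earned (Rule 2).
With Eskven, Fenmar is earned (Rule 1).
With Eskven and Fenmar, Orngal is earned (Rule 5).
With Tovpyr and Eskven, Umbion is earned (Rule 3).
With Orngal and Eskven, Qormor is earned (Rule 8).
Fenmar: reached.
Qormor: reached.
Orngal: reached.
Umbion: reached.
Eskven: reached.
Tovpyr: reached.
All 6 are reached.

6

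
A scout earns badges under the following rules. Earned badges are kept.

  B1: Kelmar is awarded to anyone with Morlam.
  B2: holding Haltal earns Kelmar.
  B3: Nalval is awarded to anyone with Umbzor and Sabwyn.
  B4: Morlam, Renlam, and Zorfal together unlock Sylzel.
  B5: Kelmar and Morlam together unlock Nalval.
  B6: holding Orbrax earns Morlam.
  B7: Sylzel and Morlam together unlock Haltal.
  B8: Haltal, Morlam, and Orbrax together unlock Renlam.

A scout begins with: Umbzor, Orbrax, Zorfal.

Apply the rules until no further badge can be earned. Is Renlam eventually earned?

Renlam would need Haltal, Morlam, and Orbrax (B8), but Haltal is never earned.

No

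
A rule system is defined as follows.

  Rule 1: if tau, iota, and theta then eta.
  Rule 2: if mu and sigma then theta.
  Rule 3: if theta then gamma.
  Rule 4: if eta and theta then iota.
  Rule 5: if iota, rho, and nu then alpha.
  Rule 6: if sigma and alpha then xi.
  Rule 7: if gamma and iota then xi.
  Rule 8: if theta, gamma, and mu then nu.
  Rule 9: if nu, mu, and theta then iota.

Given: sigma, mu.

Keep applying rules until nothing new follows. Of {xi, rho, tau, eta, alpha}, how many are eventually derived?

1

mu and sigma hold, so theta follows (Rule 2).
theta holds, so gamma follows (Rule 3).
theta, gamma, and mu hold, so nu follows (Rule 8).
From nu, mu, and theta, Rule 9 gives iota.
From gamma and iota, Rule 7 gives xi.
xi: reached.
No rule produces rho, and it is not given.
No rule produces tau, and it is not given.
eta would need tau, iota, and theta (Rule 1), but tau is never established.
alpha would need iota, rho, and nu (Rule 5), but rho is never established.
Reached: xi — 1 of the 5.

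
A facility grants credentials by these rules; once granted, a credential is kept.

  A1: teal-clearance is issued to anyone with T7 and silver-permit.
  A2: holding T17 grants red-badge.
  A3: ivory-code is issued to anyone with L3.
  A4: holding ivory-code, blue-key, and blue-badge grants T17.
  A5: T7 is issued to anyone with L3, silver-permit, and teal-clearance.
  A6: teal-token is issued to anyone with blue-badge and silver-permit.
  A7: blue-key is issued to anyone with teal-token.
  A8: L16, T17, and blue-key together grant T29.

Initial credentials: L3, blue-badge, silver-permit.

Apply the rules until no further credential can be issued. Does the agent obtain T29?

T29 would need L16, T17, and blue-key (A8), but L16 is never granted.

No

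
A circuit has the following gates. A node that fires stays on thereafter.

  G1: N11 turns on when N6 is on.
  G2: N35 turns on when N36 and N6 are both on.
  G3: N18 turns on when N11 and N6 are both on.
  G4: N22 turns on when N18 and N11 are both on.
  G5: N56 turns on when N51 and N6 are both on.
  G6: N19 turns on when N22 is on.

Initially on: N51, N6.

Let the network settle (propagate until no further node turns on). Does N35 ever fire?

N35 would need N36 and N6 (G2), but N36 never turns on.

No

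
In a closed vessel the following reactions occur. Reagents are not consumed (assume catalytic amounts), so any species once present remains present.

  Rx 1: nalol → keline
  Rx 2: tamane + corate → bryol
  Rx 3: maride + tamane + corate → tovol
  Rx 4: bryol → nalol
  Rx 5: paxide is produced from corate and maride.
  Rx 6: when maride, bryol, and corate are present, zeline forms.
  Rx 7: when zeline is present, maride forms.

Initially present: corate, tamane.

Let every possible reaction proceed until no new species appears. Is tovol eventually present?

tovol would need maride, tamane, and corate (Rx 3), but maride never forms.

No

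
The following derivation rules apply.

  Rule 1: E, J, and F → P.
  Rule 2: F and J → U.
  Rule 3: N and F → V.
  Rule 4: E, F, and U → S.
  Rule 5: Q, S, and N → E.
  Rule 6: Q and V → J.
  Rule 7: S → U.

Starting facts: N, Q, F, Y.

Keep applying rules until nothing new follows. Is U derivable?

Yes

N and F hold, so V follows (Rule 3).
From Q and V, Rule 6 gives J.
From F and J, Rule 2 gives U.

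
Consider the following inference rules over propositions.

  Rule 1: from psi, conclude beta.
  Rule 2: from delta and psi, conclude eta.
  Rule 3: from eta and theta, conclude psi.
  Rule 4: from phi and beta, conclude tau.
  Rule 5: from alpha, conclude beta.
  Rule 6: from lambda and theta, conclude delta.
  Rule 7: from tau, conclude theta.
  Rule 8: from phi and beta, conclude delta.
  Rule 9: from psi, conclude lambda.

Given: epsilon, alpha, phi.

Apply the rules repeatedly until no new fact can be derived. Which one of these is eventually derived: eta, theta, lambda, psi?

theta

From alpha, Rule 5 gives beta.
phi and beta hold, so tau follows (Rule 4).
From tau, Rule 7 gives theta.
lambda would need psi (Rule 9), but psi is never established. eta would need delta and psi (Rule 2), but psi is never established. psi would need eta and theta (Rule 3), but eta is never established.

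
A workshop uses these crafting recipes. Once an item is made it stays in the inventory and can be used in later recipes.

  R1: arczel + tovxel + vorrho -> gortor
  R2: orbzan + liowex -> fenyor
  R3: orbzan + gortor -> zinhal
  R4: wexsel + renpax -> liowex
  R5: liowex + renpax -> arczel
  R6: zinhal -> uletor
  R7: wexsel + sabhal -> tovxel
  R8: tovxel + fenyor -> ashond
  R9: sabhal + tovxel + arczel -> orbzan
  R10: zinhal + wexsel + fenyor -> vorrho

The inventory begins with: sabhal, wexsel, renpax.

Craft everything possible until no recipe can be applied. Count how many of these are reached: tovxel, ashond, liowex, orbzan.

4

Using R4, wexsel and renpax make liowex.
Using R7, wexsel and sabhal make tovxel.
Using R5, liowex and renpax make arczel.
Using R9, sabhal, tovxel, and arczel make orbzan.
orbzan + liowex -> fenyor (R2).
Using R8, tovxel and fenyor make ashond.
tovxel: reached.
ashond: reached.
liowex: reached.
orbzan: reached.
All 4 are reached.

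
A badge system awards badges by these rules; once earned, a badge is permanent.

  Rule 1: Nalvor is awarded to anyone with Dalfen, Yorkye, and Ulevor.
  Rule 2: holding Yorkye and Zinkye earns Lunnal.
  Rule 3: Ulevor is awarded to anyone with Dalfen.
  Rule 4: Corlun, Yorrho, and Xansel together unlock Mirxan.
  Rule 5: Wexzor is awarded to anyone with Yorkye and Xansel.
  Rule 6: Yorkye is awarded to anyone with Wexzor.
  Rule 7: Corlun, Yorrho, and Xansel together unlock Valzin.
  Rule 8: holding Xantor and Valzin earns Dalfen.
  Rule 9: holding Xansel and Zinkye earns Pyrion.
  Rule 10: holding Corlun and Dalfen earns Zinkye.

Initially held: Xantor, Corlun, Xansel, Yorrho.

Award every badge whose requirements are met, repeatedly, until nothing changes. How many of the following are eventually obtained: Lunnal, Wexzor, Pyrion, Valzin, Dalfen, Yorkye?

3

With Corlun, Yorrho, and Xansel, Valzin is earned (Rule 7).
With Xantor and Valzin, Dalfen is earned (Rule 8).
With Corlun and Dalfen, Zinkye is earned (Rule 10).
With Xansel and Zinkye, Pyrion is earned (Rule 9).
Lunnal would need Yorkye and Zinkye (Rule 2), but Yorkye is never earned.
Wexzor would need Yorkye and Xansel (Rule 5), but Yorkye is never earned.
Pyrion: reached.
Valzin: reached.
Dalfen: reached.
Yorkye would need Wexzor (Rule 6), but Wexzor is never earned.
Reached: Pyrion, Valzin, and Dalfen — 3 of the 6.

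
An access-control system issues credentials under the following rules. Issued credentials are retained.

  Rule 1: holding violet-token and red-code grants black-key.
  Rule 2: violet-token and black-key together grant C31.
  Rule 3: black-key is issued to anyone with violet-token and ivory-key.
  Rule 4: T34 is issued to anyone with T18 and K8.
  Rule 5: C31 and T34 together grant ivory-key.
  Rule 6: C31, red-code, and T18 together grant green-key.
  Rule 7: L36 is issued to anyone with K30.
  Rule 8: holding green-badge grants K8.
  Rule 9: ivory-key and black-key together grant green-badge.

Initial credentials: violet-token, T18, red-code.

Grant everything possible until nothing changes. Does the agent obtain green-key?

Holding violet-token and red-code grants black-key (Rule 1).
Holding violet-token and black-key grants C31 (Rule 2).
Holding C31, red-code, and T18 grants green-key (Rule 6).

Yes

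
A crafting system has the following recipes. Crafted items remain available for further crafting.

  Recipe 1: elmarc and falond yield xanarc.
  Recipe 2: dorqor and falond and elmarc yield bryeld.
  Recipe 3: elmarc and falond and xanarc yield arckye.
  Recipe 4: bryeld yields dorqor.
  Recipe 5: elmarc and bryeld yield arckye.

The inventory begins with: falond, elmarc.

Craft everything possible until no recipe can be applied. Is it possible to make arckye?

Yes

Using Recipe 1, elmarc and falond make xanarc.
elmarc and falond and xanarc → arckye (Recipe 3).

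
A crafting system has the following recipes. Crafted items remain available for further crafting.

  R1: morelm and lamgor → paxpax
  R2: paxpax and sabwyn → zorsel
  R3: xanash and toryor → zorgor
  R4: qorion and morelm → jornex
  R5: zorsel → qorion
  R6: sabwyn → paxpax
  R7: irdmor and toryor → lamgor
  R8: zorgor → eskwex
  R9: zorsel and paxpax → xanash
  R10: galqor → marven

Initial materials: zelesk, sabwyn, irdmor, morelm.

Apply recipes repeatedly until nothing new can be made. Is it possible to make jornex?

Yes

Using R6, sabwyn makes paxpax.
Using R2, paxpax and sabwyn make zorsel.
zorsel → qorion (R5).
Using R4, qorion and morelm make jornex.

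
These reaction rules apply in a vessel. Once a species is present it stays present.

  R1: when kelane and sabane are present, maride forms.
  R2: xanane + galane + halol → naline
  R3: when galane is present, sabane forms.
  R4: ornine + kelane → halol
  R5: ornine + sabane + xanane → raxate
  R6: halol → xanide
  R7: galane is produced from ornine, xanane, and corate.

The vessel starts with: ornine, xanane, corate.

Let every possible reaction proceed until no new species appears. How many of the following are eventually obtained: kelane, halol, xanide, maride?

0

No rule produces kelane, and it is not given.
halol would need ornine and kelane (R4), but kelane never forms.
xanide would need halol (R6), but halol never forms.
maride would need kelane and sabane (R1), but kelane never forms.
None of the 4 are reached.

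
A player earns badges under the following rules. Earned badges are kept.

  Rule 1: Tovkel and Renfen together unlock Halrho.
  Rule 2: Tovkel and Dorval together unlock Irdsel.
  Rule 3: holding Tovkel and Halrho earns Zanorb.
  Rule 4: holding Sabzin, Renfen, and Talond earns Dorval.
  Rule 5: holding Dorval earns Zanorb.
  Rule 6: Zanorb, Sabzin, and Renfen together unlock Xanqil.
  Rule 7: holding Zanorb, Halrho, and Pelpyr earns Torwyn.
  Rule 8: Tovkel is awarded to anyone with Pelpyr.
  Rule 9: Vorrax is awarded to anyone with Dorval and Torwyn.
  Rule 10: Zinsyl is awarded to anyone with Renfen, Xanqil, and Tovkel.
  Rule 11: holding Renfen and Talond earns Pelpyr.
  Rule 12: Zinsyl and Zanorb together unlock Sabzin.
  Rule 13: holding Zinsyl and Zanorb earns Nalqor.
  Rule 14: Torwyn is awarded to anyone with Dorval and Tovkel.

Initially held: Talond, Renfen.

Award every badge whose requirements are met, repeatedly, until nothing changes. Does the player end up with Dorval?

Dorval would need Sabzin, Renfen, and Talond (Rule 4), but Sabzin is never earned.

No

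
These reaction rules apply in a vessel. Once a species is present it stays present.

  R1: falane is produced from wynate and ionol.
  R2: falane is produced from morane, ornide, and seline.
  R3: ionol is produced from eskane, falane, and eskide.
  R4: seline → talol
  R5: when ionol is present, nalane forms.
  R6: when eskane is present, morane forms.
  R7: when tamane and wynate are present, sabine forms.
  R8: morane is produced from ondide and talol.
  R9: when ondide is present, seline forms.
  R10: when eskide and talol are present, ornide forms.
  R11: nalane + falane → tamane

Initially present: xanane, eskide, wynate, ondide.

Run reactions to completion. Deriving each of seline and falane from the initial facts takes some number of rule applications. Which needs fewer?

seline: ondide present → seline forms (R9). [1 rule application]
falane: ondide present → seline forms (R9). seline present → talol forms (R4). eskide and talol present → ornide forms (R10). ondide and talol present → morane forms (R8). morane, ornide, and seline present → falane forms (R2). [5 rule applications]
seline needs fewer.

seline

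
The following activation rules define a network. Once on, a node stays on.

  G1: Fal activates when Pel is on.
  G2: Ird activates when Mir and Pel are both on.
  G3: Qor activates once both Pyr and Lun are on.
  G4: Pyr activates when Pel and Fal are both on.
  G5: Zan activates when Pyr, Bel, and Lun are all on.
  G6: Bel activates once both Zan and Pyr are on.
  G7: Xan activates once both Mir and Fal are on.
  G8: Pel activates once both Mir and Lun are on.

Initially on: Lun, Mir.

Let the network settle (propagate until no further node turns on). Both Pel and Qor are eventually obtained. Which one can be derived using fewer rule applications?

Pel: Mir and Lun are on, so Pel activates (G8). [1 rule application]
Qor: G8: Mir and Lun on → Pel on. G1: Pel on → Fal on. G4: Pel and Fal on → Pyr on. Pyr and Lun are on, so Qor activates (G3). [4 rule applications]
Pel needs fewer.

Pel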